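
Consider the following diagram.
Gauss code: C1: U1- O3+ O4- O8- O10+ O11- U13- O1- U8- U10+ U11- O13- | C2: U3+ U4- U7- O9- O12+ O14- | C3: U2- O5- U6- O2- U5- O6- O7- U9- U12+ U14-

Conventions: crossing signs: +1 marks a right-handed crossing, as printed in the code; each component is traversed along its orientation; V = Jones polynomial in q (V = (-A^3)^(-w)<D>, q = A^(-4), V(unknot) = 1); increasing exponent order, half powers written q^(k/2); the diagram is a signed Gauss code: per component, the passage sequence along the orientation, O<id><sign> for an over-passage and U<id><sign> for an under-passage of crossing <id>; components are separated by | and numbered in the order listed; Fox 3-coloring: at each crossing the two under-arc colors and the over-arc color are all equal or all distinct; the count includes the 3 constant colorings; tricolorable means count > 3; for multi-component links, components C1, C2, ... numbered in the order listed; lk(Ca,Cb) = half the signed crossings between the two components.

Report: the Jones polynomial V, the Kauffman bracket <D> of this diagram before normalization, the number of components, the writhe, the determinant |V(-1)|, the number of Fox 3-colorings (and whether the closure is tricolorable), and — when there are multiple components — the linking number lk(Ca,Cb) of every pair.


V(q) = q^-11 - q^-10 - 2q^-8 - q^-7 + q^-6 + q^-5 + 3q^-4 + q^-3 + q^-2
bracket: A^-16 + A^-12 + 3A^-8 + A^-4 + 1 - A^4 - 2A^8 - A^16 + A^20, w = -8
3 components, writhe -8, over 14 crossings
lk(C1,C2) = 0
linking number lk(C1,C3) = 0
lk(C2,C3): -1
det 0, colorings 81 of 3^14 — tricolorable
observation: det 0 = |V(-1)|; divisible by 3, so tricolorable


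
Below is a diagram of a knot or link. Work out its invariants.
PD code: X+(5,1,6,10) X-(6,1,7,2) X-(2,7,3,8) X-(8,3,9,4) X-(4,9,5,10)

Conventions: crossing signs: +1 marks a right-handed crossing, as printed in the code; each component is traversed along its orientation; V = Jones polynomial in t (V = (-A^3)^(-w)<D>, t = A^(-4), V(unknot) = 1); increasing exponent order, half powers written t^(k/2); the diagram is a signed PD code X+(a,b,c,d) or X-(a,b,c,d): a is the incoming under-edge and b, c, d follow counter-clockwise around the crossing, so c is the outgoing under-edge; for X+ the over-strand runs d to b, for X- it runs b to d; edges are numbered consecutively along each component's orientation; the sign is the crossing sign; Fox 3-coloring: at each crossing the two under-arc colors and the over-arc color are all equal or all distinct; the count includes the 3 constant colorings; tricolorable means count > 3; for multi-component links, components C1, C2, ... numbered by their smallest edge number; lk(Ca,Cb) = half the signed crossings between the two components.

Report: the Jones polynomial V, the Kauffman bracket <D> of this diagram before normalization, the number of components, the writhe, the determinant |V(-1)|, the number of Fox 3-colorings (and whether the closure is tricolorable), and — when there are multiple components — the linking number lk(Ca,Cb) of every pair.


V = -t^-4 + t^-3 + t^-1
<D> = -A^-5 - A^3 + A^7 (w = -3)
1 component over 5 crossings, w = -3
9 Fox colorings among 3^5, |V(-1)| = 3: tricolorable
why: |V(-1)| = 3: so tricolorable, since 3 divides 3


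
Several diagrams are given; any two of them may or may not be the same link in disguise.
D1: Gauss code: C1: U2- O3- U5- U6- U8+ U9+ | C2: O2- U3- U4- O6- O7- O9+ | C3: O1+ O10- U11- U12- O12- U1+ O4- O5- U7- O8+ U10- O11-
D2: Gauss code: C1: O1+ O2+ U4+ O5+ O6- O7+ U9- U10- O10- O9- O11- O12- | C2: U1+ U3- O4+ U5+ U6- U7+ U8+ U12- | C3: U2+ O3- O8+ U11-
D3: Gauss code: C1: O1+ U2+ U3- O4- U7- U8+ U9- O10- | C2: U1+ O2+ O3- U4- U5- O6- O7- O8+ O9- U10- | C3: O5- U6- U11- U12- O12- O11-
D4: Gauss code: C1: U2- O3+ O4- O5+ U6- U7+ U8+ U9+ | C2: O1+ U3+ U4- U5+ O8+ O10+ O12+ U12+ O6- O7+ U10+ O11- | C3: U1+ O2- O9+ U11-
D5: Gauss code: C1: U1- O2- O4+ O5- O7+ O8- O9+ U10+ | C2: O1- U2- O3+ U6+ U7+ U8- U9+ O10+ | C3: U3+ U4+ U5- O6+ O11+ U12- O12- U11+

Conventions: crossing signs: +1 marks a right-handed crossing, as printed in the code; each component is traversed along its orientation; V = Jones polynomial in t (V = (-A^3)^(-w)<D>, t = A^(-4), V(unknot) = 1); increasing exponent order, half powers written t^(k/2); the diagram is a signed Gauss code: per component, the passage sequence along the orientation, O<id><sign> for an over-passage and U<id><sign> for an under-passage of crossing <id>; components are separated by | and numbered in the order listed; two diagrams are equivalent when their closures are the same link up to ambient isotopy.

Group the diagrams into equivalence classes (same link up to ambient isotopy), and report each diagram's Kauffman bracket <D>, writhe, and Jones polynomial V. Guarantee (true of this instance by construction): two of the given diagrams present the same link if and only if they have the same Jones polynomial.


grouping into links: {D1, D3} | {D2, D4, D5}
V(D1) = t^-5 + 2t^-3 + t^-1  (w -6, c 12, <D> = A^-14 + 2A^-6 + A^2)
V(D2) = 1 + t + t^2 + t^3  (w 0, c 12, <D> = A^-12 + A^-8 + A^-4 + 1)
D3 (bracket A^-14 + 2A^-6 + A^2; 12 crossings at w = -6): V = t^-5 + 2t^-3 + t^-1
V(D4) = 1 + t + t^2 + t^3  (w +4, c 12, <D> = 1 + A^4 + A^8 + A^12)
V(D5) = 1 + t + t^2 + t^3  (w +2, c 12, <D> = A^-6 + A^-2 + A^2 + A^6)
why: comparing 5 Jones polynomials yields 2 groups


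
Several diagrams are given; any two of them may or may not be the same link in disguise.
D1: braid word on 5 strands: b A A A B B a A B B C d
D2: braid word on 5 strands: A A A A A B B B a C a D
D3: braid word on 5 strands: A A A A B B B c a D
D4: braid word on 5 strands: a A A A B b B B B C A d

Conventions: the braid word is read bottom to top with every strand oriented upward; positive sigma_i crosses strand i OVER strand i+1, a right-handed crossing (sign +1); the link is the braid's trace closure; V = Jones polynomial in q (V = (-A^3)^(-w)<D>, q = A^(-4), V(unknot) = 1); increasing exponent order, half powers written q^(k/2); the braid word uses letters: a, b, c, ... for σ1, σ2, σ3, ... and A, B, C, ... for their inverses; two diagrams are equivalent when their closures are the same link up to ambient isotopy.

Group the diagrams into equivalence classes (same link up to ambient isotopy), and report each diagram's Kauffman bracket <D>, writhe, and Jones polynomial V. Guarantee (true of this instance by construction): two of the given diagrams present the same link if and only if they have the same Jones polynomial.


equivalence classes: {D1, D2, D3, D4}
D1 (bracket A^-10 + 2A^-2 - 2A^2 + A^6 - 2A^10 + A^14; 12 crossings at w = -6): V = q^-8 - 2q^-7 + q^-6 - 2q^-5 + 2q^-4 + q^-2
V(D2) = q^-8 - 2q^-7 + q^-6 - 2q^-5 + 2q^-4 + q^-2  (w -8, c 12, <D> = A^-16 + 2A^-8 - 2A^-4 + 1 - 2A^4 + A^8)
D3 (bracket A^-10 + 2A^-2 - 2A^2 + A^6 - 2A^10 + A^14; 10 crossings at w = -6): V = q^-8 - 2q^-7 + q^-6 - 2q^-5 + 2q^-4 + q^-2
V(D4) = q^-8 - 2q^-7 + q^-6 - 2q^-5 + 2q^-4 + q^-2  (w -6, c 12, <D> = A^-10 + 2A^-2 - 2A^2 + A^6 - 2A^10 + A^14)
key observation: one V(q) for all 4 diagrams — one class (guaranteed)


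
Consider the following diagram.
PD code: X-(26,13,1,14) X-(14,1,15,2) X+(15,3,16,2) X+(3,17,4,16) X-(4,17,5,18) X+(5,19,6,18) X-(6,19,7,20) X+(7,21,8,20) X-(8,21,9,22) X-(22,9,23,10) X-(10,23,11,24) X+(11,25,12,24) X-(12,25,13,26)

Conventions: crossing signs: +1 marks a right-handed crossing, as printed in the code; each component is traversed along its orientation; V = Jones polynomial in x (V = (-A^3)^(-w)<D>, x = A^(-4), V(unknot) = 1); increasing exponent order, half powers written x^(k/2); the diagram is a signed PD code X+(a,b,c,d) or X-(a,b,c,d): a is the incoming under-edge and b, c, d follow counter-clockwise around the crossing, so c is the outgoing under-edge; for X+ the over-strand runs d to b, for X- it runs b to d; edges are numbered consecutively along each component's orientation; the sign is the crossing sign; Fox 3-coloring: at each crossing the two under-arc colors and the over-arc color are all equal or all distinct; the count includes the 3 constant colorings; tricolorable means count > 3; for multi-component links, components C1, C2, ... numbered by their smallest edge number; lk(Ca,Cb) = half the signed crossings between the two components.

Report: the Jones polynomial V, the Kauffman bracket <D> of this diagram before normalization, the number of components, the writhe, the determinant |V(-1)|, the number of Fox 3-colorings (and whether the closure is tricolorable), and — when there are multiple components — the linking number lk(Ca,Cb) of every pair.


V(x) = -x^-4 + x^-3 + x^-1
bracket: -A^-5 - A^3 + A^7, w = -3
1 component, writhe -3, over 13 crossings
det 3, colorings 9 of 3^13 — tricolorable
observation: w = -3 shifts under R1 moves; the (-A^3)^(3) factor cancels that in V


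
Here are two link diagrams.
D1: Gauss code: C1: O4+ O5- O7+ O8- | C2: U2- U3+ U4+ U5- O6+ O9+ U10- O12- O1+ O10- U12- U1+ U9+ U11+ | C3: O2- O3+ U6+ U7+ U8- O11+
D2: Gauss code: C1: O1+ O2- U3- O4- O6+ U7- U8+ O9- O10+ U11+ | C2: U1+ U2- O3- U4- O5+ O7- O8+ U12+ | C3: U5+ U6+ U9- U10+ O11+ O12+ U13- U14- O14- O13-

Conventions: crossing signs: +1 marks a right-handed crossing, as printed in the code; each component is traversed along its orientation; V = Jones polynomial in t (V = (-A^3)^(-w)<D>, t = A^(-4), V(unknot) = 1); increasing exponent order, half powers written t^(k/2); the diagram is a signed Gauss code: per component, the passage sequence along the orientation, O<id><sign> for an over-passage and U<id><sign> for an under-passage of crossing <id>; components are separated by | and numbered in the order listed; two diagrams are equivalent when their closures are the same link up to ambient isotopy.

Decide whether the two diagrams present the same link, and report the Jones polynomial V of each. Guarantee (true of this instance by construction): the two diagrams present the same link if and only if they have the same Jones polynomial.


same link: no
V(D1) = 1 + t + t^2 + t^3  [12 crossings, <D> = A^-6 + A^-2 + A^2 + A^6, w = +2]
V(D2) = 2 + t^2 + t^4  (w 0, c 14, <D> = A^-16 + A^-8 + 2)
note: 2 classes among 2 diagrams; unequal V(t) rules out equality


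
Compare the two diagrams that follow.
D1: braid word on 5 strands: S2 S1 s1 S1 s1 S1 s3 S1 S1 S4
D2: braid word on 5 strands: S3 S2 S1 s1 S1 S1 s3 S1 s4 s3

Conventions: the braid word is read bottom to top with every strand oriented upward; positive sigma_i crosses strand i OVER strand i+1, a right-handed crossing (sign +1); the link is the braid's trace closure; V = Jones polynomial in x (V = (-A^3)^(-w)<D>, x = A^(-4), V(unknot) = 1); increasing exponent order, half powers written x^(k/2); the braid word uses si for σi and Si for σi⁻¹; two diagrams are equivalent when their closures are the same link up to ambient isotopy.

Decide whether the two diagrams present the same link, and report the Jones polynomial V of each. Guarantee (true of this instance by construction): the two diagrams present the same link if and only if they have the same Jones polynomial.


equivalent: yes
V(D1) = -x^-4 + x^-3 + x^-1  (w -4, c 10, <D> = A^-8 + 1 - A^4)
D2 (bracket A^-2 + A^6 - A^10; 10 crossings at w = -2): V = -x^-4 + x^-3 + x^-1
why: from 10 to 10 crossings by R-moves: one link, two diagrams


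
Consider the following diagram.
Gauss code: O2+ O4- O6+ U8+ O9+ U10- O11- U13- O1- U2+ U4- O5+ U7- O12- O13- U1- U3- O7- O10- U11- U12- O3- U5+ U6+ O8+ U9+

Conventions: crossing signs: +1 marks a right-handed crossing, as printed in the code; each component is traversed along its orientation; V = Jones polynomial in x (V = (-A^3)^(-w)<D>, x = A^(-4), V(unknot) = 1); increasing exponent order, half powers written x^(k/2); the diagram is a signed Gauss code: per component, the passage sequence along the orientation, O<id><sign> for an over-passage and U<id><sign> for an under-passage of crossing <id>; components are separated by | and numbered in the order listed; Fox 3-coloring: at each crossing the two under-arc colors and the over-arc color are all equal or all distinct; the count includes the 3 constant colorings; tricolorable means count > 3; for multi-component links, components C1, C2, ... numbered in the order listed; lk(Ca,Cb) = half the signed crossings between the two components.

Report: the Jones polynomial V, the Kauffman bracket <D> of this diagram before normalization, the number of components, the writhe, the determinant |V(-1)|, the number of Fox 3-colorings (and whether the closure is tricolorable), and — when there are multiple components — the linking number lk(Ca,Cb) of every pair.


V(x) = -x^-6 + x^-5 - 2x^-4 + 3x^-3 - 2x^-2 + 3x^-1 - 1 + x - x^2
bracket: A^-17 - A^-13 + A^-9 - 3A^-5 + 2A^-1 - 3A^3 + 2A^7 - A^11 + A^15, w = -3
1 component, writhe -3, over 13 crossings
det 15, colorings 9 of 3^13 — tricolorable
observation: |V(-1)| = 15: so tricolorable, since 3 divides 15


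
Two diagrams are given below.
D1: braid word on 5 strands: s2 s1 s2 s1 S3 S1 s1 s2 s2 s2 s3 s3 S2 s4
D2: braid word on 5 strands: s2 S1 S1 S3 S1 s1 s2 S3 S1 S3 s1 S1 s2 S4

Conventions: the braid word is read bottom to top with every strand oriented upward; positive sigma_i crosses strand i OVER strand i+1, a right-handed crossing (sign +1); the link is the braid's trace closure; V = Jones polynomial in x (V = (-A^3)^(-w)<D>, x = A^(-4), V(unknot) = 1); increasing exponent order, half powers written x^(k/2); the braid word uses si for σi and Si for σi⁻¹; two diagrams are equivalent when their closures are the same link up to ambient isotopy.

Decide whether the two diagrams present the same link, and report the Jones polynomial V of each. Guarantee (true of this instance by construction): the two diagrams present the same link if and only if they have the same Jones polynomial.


same link: no
V(D1) = x^2 - x^3 + 3x^4 - 3x^5 + 3x^6 - 3x^7 + 2x^8 - x^9  [14 crossings, <D> = -A^-12 + 2A^-8 - 3A^-4 + 3 - 3A^4 + 3A^8 - A^12 + A^16, w = +8]
V(D2) = x^-7 - 3x^-6 + 5x^-5 - 8x^-4 + 9x^-3 - 8x^-2 + 8x^-1 - 5 + 3x - x^2  (w -4, c 14, <D> = -A^-20 + 3A^-16 - 5A^-12 + 8A^-8 - 8A^-4 + 9 - 8A^4 + 5A^8 - 3A^12 + A^16)
note: comparing 2 Jones polynomials yields 2 groups


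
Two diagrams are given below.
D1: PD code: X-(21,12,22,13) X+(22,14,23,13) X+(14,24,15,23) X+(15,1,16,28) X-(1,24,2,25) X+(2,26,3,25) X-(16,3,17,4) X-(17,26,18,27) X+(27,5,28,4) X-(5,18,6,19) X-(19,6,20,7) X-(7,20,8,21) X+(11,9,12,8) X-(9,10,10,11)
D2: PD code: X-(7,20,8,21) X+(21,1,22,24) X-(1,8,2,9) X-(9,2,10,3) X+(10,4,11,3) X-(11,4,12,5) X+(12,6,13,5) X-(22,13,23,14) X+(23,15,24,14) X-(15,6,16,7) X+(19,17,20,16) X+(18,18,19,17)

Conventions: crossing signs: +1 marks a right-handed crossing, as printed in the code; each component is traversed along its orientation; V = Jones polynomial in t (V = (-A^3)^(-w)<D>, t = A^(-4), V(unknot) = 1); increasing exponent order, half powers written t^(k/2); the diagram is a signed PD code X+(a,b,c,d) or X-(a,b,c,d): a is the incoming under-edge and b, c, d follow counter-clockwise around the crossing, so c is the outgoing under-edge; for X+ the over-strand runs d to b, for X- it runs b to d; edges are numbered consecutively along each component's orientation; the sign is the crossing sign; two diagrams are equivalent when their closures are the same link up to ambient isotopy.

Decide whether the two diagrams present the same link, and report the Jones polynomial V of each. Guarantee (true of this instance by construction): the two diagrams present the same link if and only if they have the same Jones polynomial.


equivalent: yes
V(D1) = -t^-4 + t^-3 + t^-1  (w -2, c 14, <D> = A^-2 + A^6 - A^10)
V(D2) = -t^-4 + t^-3 + t^-1  [12 crossings, <D> = A^4 + A^12 - A^16, w = 0]
key observation: all 2 diagrams share one V(t), hence one class


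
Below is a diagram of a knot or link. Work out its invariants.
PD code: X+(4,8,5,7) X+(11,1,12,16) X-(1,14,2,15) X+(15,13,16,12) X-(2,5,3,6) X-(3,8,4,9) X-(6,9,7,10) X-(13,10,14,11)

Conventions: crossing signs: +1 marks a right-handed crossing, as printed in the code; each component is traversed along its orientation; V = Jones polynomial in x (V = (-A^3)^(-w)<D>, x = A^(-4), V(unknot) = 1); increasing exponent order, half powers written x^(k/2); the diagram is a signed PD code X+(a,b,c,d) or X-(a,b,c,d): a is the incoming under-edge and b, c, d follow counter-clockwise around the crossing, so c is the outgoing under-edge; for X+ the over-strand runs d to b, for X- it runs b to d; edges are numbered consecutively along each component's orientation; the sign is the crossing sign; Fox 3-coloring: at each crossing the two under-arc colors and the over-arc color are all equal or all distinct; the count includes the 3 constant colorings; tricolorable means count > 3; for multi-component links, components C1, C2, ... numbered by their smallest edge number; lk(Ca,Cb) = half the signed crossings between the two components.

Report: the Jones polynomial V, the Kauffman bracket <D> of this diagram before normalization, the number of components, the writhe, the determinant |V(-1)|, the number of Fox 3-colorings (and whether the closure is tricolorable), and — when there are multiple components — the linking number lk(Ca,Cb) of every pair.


V = x^-2 - x^-1 + 1 - x + x^2
<D> = A^-14 - A^-10 + A^-6 - A^-2 + A^2 (w = -2)
1 component over 8 crossings, w = -2
3 Fox colorings among 3^8, |V(-1)| = 5: not tricolorable
why: palindromic: swapping x for 1/x fixes V


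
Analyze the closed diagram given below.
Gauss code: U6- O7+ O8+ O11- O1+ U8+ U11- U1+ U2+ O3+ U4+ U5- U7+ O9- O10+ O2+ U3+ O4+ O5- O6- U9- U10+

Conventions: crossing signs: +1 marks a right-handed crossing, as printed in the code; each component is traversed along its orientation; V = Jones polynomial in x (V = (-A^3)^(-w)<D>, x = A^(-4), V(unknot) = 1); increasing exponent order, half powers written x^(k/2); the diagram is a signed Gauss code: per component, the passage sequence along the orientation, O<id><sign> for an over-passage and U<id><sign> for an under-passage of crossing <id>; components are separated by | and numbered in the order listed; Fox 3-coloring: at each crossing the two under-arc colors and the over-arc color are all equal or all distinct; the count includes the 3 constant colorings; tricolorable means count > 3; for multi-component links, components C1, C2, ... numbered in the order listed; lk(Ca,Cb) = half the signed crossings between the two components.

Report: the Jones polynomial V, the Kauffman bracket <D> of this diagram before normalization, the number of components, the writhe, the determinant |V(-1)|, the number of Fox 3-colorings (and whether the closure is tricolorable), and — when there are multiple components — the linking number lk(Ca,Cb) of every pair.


V(x) = x + x^3 - x^4
bracket: A^-7 - A^-3 - A^5, w = +3
1 component, writhe +3, over 11 crossings
det 3, colorings 9 of 3^11 — tricolorable
observation: det 3 = |V(-1)|; divisible by 3, so tricolorable


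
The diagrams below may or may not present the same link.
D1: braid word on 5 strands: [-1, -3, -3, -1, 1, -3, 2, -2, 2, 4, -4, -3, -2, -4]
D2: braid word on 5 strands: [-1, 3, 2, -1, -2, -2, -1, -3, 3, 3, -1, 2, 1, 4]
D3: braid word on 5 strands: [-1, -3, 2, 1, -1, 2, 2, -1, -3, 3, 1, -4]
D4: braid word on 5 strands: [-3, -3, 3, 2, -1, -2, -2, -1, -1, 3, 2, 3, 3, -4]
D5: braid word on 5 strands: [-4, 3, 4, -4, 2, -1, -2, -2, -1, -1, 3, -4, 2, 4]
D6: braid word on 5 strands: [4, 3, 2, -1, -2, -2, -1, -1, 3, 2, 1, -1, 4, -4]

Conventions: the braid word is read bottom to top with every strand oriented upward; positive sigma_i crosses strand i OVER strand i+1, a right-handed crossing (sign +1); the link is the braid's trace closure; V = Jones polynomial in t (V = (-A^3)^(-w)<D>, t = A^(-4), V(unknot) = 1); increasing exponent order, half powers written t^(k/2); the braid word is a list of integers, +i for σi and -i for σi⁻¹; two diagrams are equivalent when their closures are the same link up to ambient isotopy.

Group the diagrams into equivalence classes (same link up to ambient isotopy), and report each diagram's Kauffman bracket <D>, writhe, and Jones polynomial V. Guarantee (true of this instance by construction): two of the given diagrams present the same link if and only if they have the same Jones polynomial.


classes: {D1} | {D2, D4, D5, D6} | {D3}
V(D1) = -t^-4 + t^-3 + t^-1  [14 crossings, <D> = A^-14 + A^-6 - A^-2, w = -6]
D2 (bracket -A^-4 + 2 - A^4 + 2A^8 - A^12 + A^16 - A^20; 14 crossings at w = 0): V = -t^-5 + t^-4 - t^-3 + 2t^-2 - t^-1 + 2 - t
D3 (bracket -A^-16 + A^-12 + A^-4; 12 crossings at w = 0): V = t + t^3 - t^4
V(D4) = -t^-5 + t^-4 - t^-3 + 2t^-2 - t^-1 + 2 - t  [14 crossings, <D> = -A^-10 + 2A^-6 - A^-2 + 2A^2 - A^6 + A^10 - A^14, w = -2]
V(D5) = -t^-5 + t^-4 - t^-3 + 2t^-2 - t^-1 + 2 - t  [14 crossings, <D> = -A^-10 + 2A^-6 - A^-2 + 2A^2 - A^6 + A^10 - A^14, w = -2]
D6 (bracket -A^-4 + 2 - A^4 + 2A^8 - A^12 + A^16 - A^20; 14 crossings at w = 0): V = -t^-5 + t^-4 - t^-3 + 2t^-2 - t^-1 + 2 - t
note: 3 classes among 6 diagrams; unequal V(t) rules out equality


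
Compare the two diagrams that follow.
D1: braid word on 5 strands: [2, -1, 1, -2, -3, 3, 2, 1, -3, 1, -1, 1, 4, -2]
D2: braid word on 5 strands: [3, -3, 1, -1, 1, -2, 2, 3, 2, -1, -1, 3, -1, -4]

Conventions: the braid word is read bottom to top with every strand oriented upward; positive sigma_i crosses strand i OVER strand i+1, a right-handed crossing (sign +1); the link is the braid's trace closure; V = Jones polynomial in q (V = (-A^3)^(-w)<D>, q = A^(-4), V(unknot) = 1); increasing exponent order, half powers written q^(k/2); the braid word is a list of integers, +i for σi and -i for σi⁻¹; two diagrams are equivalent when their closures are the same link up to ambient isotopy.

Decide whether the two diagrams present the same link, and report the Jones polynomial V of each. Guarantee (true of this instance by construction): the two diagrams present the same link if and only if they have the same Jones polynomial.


equivalent: no
V(D1) = 1 + q + q^2 + q^3  (w +2, c 14, <D> = A^-6 + A^-2 + A^2 + A^6)
V(D2) = q^-2 + 2 + q^2  (w 0, c 14, <D> = A^-8 + 2 + A^8)
why: comparing 2 Jones polynomials yields 2 groups


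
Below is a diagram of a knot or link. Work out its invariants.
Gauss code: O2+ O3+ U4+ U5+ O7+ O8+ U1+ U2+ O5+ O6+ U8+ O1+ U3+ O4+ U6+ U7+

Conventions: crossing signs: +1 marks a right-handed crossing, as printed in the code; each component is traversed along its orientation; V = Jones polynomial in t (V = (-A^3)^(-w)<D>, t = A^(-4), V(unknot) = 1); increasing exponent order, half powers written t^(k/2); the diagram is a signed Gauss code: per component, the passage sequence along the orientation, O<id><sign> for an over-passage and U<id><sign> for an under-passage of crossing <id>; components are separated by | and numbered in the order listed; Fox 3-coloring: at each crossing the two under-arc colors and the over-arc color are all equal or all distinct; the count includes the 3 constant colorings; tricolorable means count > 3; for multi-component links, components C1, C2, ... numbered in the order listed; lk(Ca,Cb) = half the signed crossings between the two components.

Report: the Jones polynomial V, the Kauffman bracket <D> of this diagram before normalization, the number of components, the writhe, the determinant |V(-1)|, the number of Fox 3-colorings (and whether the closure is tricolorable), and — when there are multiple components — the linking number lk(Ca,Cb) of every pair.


Jones polynomial: V(t) = t^3 + t^5 - t^8
<D> = -A^-8 + A^4 + A^12; writhe +8
components 1, writhe +8 (8 crossings)
3-colorings: 9 of 3^8, det 3 — tricolorable
note: w = +8 (over 8 crossings) is diagram-only; (-A^3)^(-8) removes it from V


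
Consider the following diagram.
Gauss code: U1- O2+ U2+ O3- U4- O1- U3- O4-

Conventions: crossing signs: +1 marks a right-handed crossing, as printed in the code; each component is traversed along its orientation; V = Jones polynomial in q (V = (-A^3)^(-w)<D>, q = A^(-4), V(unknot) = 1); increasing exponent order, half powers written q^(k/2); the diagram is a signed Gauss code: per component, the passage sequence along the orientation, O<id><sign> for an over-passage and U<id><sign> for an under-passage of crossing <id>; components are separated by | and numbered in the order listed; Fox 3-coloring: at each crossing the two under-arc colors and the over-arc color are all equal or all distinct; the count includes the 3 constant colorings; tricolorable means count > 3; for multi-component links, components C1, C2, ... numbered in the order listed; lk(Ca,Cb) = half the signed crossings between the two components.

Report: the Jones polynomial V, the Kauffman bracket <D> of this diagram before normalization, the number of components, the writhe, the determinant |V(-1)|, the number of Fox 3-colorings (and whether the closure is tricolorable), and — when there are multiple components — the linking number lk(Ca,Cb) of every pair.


V(q) = -q^-4 + q^-3 + q^-1
bracket: A^-2 + A^6 - A^10, w = -2
1 component, writhe -2, over 4 crossings
det 3, colorings 9 of 3^4 — tricolorable
observation: V spans 3 powers of q: at least 3 crossings in any diagram


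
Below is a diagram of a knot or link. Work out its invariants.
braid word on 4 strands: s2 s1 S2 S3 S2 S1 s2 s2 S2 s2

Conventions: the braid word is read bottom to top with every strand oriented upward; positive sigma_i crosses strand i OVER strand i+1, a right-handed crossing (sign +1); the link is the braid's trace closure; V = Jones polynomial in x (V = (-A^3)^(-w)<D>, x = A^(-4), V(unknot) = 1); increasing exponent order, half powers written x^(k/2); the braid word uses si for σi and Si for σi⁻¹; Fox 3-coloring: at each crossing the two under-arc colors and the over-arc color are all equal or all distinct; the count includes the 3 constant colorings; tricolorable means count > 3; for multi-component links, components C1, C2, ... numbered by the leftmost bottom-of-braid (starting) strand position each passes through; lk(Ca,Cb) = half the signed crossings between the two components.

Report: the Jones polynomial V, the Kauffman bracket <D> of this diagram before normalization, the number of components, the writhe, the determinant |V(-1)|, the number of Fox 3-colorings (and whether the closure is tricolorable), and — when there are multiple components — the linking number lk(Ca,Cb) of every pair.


V(x) = -x^(-3/2) - 2x^(1/2) + x^(3/2) - x^(5/2) + x^(7/2)
bracket: A^-14 - A^-10 + A^-6 - 2A^-2 - A^6, w = 0
2 components, writhe 0, over 10 crossings
lk(C1,C2) = -1
det 6, colorings 9 of 3^10 — tricolorable
observation: free reduction leaves σ2 σ1 σ2⁻¹ σ3⁻¹ σ2⁻¹ σ1⁻¹ σ2 σ2 of the original 10 letters


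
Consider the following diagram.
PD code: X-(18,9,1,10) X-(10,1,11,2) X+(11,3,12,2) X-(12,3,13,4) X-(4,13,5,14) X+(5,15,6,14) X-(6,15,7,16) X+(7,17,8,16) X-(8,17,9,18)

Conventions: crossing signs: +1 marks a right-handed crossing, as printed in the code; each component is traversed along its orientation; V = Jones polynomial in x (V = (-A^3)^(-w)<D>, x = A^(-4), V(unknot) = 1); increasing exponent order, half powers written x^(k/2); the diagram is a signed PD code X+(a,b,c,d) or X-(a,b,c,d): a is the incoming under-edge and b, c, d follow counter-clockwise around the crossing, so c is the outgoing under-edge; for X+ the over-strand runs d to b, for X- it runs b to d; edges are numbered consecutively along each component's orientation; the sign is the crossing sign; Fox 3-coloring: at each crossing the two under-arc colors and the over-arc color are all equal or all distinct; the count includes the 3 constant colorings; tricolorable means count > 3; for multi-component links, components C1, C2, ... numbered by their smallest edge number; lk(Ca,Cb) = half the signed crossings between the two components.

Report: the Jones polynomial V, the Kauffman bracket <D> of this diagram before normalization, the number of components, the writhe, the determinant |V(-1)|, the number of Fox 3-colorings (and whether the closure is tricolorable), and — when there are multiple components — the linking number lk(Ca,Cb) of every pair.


V(x) = -x^-4 + x^-3 + x^-1
bracket: -A^-5 - A^3 + A^7, w = -3
1 component, writhe -3, over 9 crossings
det 3, colorings 9 of 3^9 — tricolorable
observation: det 3 = |V(-1)|; divisible by 3, so tricolorable


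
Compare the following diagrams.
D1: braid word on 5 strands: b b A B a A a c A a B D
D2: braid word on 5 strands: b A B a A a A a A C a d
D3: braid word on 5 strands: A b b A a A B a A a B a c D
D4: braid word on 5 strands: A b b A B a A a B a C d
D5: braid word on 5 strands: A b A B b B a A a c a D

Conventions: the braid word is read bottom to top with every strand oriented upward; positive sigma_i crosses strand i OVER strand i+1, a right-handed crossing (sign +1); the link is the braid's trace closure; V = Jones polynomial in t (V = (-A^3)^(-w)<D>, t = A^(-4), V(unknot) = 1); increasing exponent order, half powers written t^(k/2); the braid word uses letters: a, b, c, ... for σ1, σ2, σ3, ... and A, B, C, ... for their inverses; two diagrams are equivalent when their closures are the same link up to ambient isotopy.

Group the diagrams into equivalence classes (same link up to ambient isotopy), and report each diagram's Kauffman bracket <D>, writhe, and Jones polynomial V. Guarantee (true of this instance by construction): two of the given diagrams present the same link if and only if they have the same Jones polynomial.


classes: {D1, D2, D3, D4, D5}
V(D1) = 1  [12 crossings, <D> = 1, w = 0]
V(D2) = 1  [12 crossings, <D> = 1, w = 0]
V(D3) = 1  [14 crossings, <D> = 1, w = 0]
V(D4) = 1  (w 0, c 12, <D> = 1)
V(D5) = 1  [12 crossings, <D> = 1, w = 0]
insight: one V(t) for all 5 diagrams — one class (guaranteed)


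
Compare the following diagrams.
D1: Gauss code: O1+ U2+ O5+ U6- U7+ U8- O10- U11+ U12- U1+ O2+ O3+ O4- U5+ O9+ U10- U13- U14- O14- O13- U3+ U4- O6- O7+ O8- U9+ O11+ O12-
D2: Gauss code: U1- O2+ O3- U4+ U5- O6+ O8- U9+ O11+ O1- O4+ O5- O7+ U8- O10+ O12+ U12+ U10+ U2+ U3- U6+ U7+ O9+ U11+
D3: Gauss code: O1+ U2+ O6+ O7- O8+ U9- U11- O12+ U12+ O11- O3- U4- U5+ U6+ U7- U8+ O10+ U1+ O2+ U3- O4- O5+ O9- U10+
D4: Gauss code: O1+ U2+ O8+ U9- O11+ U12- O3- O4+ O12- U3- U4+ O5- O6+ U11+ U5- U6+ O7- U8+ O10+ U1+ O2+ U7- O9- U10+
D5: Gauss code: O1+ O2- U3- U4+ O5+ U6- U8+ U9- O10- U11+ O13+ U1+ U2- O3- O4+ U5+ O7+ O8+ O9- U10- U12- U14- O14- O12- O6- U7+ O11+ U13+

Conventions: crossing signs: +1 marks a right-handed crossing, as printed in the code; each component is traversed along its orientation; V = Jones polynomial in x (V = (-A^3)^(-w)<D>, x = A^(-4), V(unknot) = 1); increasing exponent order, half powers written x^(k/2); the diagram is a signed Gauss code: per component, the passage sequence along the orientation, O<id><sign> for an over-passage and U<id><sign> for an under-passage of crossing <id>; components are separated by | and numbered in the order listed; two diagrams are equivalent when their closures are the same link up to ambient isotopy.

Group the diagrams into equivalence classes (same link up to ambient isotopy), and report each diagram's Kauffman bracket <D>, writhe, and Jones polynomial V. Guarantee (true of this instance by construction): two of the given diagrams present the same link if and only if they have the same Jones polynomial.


equivalence classes: {D1, D3, D4, D5} | {D2}
D1 (bracket A^-20 - 2A^-16 + 2A^-12 - 2A^-8 + 2A^-4 - 1 + A^4; 14 crossings at w = 0): V = x^-1 - 1 + 2x - 2x^2 + 2x^3 - 2x^4 + x^5
V(D2) = 1  (w +4, c 12, <D> = A^12)
D3 (bracket A^-14 - 2A^-10 + 2A^-6 - 2A^-2 + 2A^2 - A^6 + A^10; 12 crossings at w = +2): V = x^-1 - 1 + 2x - 2x^2 + 2x^3 - 2x^4 + x^5
V(D4) = x^-1 - 1 + 2x - 2x^2 + 2x^3 - 2x^4 + x^5  [12 crossings, <D> = A^-14 - 2A^-10 + 2A^-6 - 2A^-2 + 2A^2 - A^6 + A^10, w = +2]
D5 (bracket A^-20 - 2A^-16 + 2A^-12 - 2A^-8 + 2A^-4 - 1 + A^4; 14 crossings at w = 0): V = x^-1 - 1 + 2x - 2x^2 + 2x^3 - 2x^4 + x^5
key observation: V(x) takes 2 values over 5 diagrams, fixing the grouping


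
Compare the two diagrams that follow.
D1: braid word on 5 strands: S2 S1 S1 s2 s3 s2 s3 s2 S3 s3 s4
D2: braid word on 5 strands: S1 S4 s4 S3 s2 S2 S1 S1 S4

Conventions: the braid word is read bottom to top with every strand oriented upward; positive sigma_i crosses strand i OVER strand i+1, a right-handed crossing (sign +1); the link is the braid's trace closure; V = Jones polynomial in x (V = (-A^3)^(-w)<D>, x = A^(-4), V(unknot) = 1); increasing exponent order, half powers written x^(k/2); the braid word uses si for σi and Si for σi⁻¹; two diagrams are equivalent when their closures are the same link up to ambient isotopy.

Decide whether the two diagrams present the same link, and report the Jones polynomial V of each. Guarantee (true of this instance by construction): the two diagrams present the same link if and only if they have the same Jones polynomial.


equivalent: no
V(D1) = -x^(-3/2) - 2x^(1/2) + x^(3/2) - x^(5/2) + x^(7/2)  (w +3, c 11, <D> = -A^-5 + A^-1 - A^3 + 2A^7 + A^15)
D2 (bracket A^-13 + A^-9 + A^-5 - A^3; 9 crossings at w = -5): V = x^(-9/2) - x^(-5/2) - x^(-3/2) - x^(-1/2)
why: 2 values of V(x) split the 2 diagrams


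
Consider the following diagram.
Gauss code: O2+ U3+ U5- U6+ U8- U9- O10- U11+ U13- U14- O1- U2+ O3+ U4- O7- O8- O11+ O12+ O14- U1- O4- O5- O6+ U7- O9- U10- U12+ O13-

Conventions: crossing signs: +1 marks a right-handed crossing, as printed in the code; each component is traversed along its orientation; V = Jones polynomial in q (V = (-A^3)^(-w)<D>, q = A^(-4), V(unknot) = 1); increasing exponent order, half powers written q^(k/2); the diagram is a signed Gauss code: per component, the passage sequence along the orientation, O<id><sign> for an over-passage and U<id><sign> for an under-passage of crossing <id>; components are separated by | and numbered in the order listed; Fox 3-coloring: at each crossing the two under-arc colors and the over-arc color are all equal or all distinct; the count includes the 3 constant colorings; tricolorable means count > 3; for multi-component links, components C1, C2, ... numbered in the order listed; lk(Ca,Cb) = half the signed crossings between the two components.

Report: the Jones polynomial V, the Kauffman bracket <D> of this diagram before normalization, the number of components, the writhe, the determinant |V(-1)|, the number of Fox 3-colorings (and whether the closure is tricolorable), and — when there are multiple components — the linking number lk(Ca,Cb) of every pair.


Jones polynomial: V(q) = q^-7 - 2q^-6 + 2q^-5 - 3q^-4 + 3q^-3 - 2q^-2 + 2q^-1
<D> = 2A^-8 - 2A^-4 + 3 - 3A^4 + 2A^8 - 2A^12 + A^16; writhe -4
components 1, writhe -4 (14 crossings)
3-colorings: 9 of 3^14, det 15 — tricolorable
note: w = -4 shifts under R1 moves; the (-A^3)^(4) factor cancels that in V


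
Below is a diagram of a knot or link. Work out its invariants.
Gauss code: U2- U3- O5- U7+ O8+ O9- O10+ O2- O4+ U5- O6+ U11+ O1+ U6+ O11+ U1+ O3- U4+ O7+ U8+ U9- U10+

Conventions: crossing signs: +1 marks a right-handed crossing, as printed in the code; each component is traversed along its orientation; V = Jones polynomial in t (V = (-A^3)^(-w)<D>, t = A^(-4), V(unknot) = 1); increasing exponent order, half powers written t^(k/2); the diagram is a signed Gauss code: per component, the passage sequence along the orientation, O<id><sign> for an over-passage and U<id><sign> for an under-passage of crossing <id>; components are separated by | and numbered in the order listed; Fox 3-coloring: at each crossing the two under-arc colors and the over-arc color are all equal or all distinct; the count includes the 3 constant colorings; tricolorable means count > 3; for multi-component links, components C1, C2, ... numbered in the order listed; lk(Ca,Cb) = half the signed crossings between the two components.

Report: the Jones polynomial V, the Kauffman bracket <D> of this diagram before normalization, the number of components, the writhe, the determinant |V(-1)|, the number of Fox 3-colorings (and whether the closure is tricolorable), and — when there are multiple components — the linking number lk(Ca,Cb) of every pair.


Jones polynomial: V(t) = t^-1 - 1 + 2t - 3t^2 + 3t^3 - 2t^4 + 2t^5 - t^6
<D> = A^-15 - 2A^-11 + 2A^-7 - 3A^-3 + 3A - 2A^5 + A^9 - A^13; writhe +3
components 1, writhe +3 (11 crossings)
3-colorings: 9 of 3^11, det 15 — tricolorable
note: w = +3 shifts under R1 moves; the (-A^3)^(-3) factor cancels that in V


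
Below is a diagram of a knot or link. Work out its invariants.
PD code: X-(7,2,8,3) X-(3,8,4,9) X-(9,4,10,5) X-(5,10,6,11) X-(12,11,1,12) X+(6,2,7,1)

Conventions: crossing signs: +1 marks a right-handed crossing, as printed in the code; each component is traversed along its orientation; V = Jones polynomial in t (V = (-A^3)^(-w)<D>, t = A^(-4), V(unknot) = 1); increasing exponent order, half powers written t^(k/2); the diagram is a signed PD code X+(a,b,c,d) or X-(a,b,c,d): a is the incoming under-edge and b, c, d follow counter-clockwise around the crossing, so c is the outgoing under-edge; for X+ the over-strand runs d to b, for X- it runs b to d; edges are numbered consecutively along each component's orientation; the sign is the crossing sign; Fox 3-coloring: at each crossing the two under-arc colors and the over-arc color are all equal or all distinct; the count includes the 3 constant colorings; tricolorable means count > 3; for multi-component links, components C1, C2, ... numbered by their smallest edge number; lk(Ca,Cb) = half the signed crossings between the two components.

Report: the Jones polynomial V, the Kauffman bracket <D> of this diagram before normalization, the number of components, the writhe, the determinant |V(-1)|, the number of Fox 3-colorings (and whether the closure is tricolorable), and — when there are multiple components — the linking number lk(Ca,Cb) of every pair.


V = -t^-4 + t^-3 + t^-1
<D> = A^-8 + 1 - A^4 (w = -4)
1 component over 6 crossings, w = -4
9 Fox colorings among 3^6, |V(-1)| = 3: tricolorable
why: w = -4 shifts under R1 moves; the (-A^3)^(4) factor cancels that in V


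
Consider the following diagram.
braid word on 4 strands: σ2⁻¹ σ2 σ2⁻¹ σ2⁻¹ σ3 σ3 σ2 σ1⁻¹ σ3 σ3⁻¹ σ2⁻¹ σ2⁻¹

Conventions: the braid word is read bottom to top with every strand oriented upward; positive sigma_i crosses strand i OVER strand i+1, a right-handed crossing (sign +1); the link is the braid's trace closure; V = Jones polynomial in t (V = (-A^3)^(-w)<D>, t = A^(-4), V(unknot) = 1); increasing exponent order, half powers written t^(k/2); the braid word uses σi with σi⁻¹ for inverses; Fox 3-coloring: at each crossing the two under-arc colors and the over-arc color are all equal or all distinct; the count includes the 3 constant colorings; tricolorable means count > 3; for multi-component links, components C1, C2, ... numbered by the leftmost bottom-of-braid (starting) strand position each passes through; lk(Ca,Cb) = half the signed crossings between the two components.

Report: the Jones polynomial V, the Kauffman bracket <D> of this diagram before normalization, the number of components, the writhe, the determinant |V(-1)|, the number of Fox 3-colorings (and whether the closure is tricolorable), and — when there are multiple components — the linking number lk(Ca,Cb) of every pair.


V(t) = t^(-7/2) - t^(-5/2) + t^(-3/2) - 2t^(-1/2) - t^(3/2)
bracket: -A^-12 - 2A^-4 + 1 - A^4 + A^8, w = -2
2 components, writhe -2, over 12 crossings
lk(C1,C2) = +1
det 6, colorings 9 of 3^12 — tricolorable
observation: the span of V is 5, within the link bound 12 + 2 - 1


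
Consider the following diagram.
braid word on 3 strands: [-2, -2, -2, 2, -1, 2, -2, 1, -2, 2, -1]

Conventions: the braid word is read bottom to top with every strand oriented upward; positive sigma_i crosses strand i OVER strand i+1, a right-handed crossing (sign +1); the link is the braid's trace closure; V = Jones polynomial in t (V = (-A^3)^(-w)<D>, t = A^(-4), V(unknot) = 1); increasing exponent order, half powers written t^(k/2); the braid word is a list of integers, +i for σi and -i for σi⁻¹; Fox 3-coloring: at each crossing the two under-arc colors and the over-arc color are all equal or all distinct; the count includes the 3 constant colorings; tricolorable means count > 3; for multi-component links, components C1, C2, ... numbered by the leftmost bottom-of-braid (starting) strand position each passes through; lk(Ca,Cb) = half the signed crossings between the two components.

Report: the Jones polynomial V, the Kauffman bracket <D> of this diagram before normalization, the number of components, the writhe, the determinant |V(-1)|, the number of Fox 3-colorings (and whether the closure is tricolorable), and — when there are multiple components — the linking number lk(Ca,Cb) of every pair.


Jones polynomial: V(t) = -t^(-5/2) - t^(-1/2)
<D> = A^-7 + A; writhe -3
components 2, writhe -3 (11 crossings)
linking number lk(C1,C2) = -1
3-colorings: 3 of 3^11, det 2 — not tricolorable
note: w = -3 (over 11 crossings) is diagram-only; (-A^3)^(3) removes it from V
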